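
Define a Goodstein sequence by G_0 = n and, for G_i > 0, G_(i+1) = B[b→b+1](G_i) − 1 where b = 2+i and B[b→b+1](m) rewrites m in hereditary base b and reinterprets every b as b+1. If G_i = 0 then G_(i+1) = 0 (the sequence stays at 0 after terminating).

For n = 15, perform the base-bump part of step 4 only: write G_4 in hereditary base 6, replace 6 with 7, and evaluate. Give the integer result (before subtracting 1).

15 —HB2→ 2^(2 + 1) + 2^2 + 2 + 1 —bump→ 3^(3 + 1) + 3^3 + 3 + 1 = 112 —(−1)→ 111
111 —HB3→ 3^(3 + 1) + 3^3 + 3 —bump→ 4^(4 + 1) + 4^4 + 4 = 1284 —(−1)→ 1283
1283 —HB4→ 4^(4 + 1) + 4^4 + 3 —bump→ 5^(5 + 1) + 5^5 + 3 = 18753 —(−1)→ 18752
18752 —HB5→ 5^(5 + 1) + 5^5 + 2 —bump→ 6^(6 + 1) + 6^6 + 2 = 326594 —(−1)→ 326593
326593 —HB6→ 6^(6 + 1) + 6^6 + 1 —bump→ 7^(7 + 1) + 7^7 + 1 = 6588345 —(−1)→ 6588344

6588345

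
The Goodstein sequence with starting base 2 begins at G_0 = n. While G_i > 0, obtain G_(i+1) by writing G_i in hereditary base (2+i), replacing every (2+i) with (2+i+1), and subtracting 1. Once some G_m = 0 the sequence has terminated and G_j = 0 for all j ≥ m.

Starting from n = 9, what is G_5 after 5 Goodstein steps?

step 0: 9 = 2^(2 + 1) + 1; sub 3 for 2: 3^(3 + 1) + 1; = 82; G_1 = 82−1 = 81
step 1: 81 = 3^(3 + 1); sub 4 for 3: 4^(4 + 1); = 1024; G_2 = 1024−1 = 1023
step 2: 1023 = 3·4^4 + 3·4^3 + 3·4^2 + 3·4 + 3; sub 5 for 4: 3·5^5 + 3·5^3 + 3·5^2 + 3·5 + 3; = 9843; G_3 = 9843−1 = 9842
step 3: 9842 = 3·5^5 + 3·5^3 + 3·5^2 + 3·5 + 2; sub 6 for 5: 3·6^6 + 3·6^3 + 3·6^2 + 3·6 + 2; = 140744; G_4 = 140744−1 = 140743
step 4: 140743 = 3·6^6 + 3·6^3 + 3·6^2 + 3·6 + 1; sub 7 for 6: 3·7^7 + 3·7^3 + 3·7^2 + 3·7 + 1; = 2471827; G_5 = 2471827−1 = 2471826

2471826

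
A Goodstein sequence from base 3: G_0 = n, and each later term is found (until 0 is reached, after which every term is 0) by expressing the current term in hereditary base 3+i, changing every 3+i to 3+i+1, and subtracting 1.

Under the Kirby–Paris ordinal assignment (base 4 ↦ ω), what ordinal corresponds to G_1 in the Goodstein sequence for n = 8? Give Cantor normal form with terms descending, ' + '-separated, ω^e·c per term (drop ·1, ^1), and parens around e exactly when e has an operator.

ω·2 + 1

G_0 = 8. HB_3(8) = 2·3 + 2. Bump = 10. G_1 = 9.
G_1 = 9. HB_4(9) = 2·4 + 1. Bump = 11. G_2 = 10.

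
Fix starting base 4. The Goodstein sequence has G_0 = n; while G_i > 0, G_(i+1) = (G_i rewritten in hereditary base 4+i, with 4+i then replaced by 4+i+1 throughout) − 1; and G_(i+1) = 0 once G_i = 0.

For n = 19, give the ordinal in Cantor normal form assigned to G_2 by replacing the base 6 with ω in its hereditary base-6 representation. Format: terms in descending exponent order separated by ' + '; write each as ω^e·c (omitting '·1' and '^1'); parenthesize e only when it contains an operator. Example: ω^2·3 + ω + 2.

i=0: 19 = 4^2 + 3 (b=4); 4→5: 5^2 + 3 = 28; 28−1 = 27
i=1: 27 = 5^2 + 2 (b=5); 5→6: 6^2 + 2 = 38; 38−1 = 37

ω^2 + 1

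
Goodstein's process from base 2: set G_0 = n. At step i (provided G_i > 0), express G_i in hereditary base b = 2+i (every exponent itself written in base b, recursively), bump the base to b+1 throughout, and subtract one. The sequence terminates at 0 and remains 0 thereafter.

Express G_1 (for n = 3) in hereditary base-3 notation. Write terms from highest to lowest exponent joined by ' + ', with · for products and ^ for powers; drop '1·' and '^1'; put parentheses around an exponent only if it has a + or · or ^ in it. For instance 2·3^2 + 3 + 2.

3

(0) 3|_2 = 2 + 1 ↦ 3 + 1|_3 = 4 ⇒ 3
(1) 3|_3 = 3 ↦ 4|_4 = 4 ⇒ 3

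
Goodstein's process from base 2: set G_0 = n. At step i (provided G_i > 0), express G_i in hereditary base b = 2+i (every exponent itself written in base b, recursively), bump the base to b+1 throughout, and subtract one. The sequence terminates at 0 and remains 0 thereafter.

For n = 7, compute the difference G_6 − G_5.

G_0 = 7. HB_2(7) = 2^2 + 2 + 1. Bump = 31. G_1 = 30.
G_1 = 30. HB_3(30) = 3^3 + 3. Bump = 260. G_2 = 259.
G_2 = 259. HB_4(259) = 4^4 + 3. Bump = 3128. G_3 = 3127.
G_3 = 3127. HB_5(3127) = 5^5 + 2. Bump = 46658. G_4 = 46657.
G_4 = 46657. HB_6(46657) = 6^6 + 1. Bump = 823544. G_5 = 823543.
G_5 = 823543. HB_7(823543) = 7^7. Bump = 16777216. G_6 = 16777215.

15953672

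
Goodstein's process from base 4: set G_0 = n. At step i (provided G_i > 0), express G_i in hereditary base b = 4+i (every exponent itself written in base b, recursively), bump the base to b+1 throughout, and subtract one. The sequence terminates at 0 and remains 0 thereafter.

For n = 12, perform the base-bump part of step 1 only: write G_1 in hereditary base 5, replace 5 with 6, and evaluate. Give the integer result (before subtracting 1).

base 4: 12 = 3·4; at 5: 3·5 = 15; next = 14
base 5: 14 = 2·5 + 4; at 6: 2·6 + 4 = 16; next = 15

16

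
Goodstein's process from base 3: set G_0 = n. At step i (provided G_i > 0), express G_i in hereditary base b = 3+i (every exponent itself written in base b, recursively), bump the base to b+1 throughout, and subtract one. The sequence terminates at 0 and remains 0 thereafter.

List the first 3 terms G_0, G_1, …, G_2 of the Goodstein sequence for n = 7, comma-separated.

base 3: 7 = 2·3 + 1; at 4: 2·4 + 1 = 9; next = 8
base 4: 8 = 2·4; at 5: 2·5 = 10; next = 9

7, 8, 9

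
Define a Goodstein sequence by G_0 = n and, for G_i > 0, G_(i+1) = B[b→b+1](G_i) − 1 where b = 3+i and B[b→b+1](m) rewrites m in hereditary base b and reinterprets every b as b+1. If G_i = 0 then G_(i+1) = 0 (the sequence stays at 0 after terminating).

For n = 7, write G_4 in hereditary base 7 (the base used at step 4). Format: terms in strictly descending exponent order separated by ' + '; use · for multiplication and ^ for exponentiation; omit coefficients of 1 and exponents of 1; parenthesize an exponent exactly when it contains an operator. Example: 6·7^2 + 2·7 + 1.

G_0 = 7. HB_3(7) = 2·3 + 1. Bump = 9. G_1 = 8.
G_1 = 8. HB_4(8) = 2·4. Bump = 10. G_2 = 9.
G_2 = 9. HB_5(9) = 5 + 4. Bump = 10. G_3 = 9.
G_3 = 9. HB_6(9) = 6 + 3. Bump = 10. G_4 = 9.
G_4 = 9. HB_7(9) = 7 + 2. Bump = 10. G_5 = 9.

7 + 2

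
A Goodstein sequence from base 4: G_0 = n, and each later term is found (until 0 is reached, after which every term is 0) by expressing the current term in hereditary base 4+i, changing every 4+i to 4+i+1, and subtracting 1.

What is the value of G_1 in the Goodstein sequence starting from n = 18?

i=0: 18 = 4^2 + 2 (b=4); 4→5: 5^2 + 2 = 27; 27−1 = 26
i=1: 26 = 5^2 + 1 (b=5); 5→6: 6^2 + 1 = 37; 37−1 = 36

26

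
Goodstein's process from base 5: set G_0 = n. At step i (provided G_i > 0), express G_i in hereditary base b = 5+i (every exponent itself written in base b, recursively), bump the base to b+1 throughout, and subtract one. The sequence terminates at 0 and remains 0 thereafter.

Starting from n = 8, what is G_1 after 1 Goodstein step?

(0) 8|_5 = 5 + 3 ↦ 6 + 3|_6 = 9 ⇒ 8
(1) 8|_6 = 6 + 2 ↦ 7 + 2|_7 = 9 ⇒ 8

8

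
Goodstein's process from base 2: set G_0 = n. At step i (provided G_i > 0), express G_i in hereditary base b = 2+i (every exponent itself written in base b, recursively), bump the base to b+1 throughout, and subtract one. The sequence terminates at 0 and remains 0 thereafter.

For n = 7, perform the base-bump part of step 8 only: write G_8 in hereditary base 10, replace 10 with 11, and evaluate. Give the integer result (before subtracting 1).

7 —HB2→ 2^2 + 2 + 1 —bump→ 3^3 + 3 + 1 = 31 —(−1)→ 30
30 —HB3→ 3^3 + 3 —bump→ 4^4 + 4 = 260 —(−1)→ 259
259 —HB4→ 4^4 + 3 —bump→ 5^5 + 3 = 3128 —(−1)→ 3127
3127 —HB5→ 5^5 + 2 —bump→ 6^6 + 2 = 46658 —(−1)→ 46657
46657 —HB6→ 6^6 + 1 —bump→ 7^7 + 1 = 823544 —(−1)→ 823543
823543 —HB7→ 7^7 —bump→ 8^8 = 16777216 —(−1)→ 16777215
16777215 —HB8→ 7·8^7 + 7·8^6 + 7·8^5 + 7·8^4 + 7·8^3 + 7·8^2 + 7·8 + 7 —bump→ 7·9^7 + 7·9^6 + 7·9^5 + 7·9^4 + 7·9^3 + 7·9^2 + 7·9 + 7 = 37665880 —(−1)→ 37665879
37665879 —HB9→ 7·9^7 + 7·9^6 + 7·9^5 + 7·9^4 + 7·9^3 + 7·9^2 + 7·9 + 6 —bump→ 7·10^7 + 7·10^6 + 7·10^5 + 7·10^4 + 7·10^3 + 7·10^2 + 7·10 + 6 = 77777776 —(−1)→ 77777775
77777775 —HB10→ 7·10^7 + 7·10^6 + 7·10^5 + 7·10^4 + 7·10^3 + 7·10^2 + 7·10 + 5 —bump→ 7·11^7 + 7·11^6 + 7·11^5 + 7·11^4 + 7·11^3 + 7·11^2 + 7·11 + 5 = 150051214 —(−1)→ 150051213

150051214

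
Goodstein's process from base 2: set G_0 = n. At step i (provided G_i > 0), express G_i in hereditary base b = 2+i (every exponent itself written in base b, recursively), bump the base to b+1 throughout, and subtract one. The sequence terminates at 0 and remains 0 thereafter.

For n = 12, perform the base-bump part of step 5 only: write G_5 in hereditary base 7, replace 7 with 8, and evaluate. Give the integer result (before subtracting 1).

134217868

G_0 = 12. HB_2(12) = 2^(2 + 1) + 2^2. Bump = 108. G_1 = 107.
G_1 = 107. HB_3(107) = 3^(3 + 1) + 2·3^2 + 2·3 + 2. Bump = 1066. G_2 = 1065.
G_2 = 1065. HB_4(1065) = 4^(4 + 1) + 2·4^2 + 2·4 + 1. Bump = 15686. G_3 = 15685.
G_3 = 15685. HB_5(15685) = 5^(5 + 1) + 2·5^2 + 2·5. Bump = 280020. G_4 = 280019.
G_4 = 280019. HB_6(280019) = 6^(6 + 1) + 2·6^2 + 6 + 5. Bump = 5764911. G_5 = 5764910.
G_5 = 5764910. HB_7(5764910) = 7^(7 + 1) + 2·7^2 + 7 + 4. Bump = 134217868. G_6 = 134217867.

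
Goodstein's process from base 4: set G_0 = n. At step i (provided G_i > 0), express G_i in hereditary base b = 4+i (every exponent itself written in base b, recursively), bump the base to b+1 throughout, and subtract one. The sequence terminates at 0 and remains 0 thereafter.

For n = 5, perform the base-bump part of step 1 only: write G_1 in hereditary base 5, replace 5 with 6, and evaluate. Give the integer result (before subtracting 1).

G_0=5  [base 4] 4 + 1  →[4↦5]→  5 + 1 = 6  −1 ⇒ G_1=5
G_1=5  [base 5] 5  →[5↦6]→  6 = 6  −1 ⇒ G_2=5

6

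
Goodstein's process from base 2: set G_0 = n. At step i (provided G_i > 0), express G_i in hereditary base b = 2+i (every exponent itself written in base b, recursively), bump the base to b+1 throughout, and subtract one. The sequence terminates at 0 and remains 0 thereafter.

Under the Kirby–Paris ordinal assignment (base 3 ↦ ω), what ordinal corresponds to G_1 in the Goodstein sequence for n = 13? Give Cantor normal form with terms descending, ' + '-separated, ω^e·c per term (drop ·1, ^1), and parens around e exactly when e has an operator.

ω^(ω + 1) + ω^ω

base 2: 13 = 2^(2 + 1) + 2^2 + 1; at 3: 3^(3 + 1) + 3^3 + 1 = 109; next = 108
base 3: 108 = 3^(3 + 1) + 3^3; at 4: 4^(4 + 1) + 4^4 = 1280; next = 1279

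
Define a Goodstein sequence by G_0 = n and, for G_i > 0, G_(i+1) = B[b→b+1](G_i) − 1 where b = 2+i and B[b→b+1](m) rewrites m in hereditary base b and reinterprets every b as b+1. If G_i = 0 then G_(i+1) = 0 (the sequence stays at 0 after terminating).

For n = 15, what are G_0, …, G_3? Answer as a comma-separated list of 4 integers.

15, 111, 1283, 18752

(0) 15|_2 = 2^(2 + 1) + 2^2 + 2 + 1 ↦ 3^(3 + 1) + 3^3 + 3 + 1|_3 = 112 ⇒ 111
(1) 111|_3 = 3^(3 + 1) + 3^3 + 3 ↦ 4^(4 + 1) + 4^4 + 4|_4 = 1284 ⇒ 1283
(2) 1283|_4 = 4^(4 + 1) + 4^4 + 3 ↦ 5^(5 + 1) + 5^5 + 3|_5 = 18753 ⇒ 18752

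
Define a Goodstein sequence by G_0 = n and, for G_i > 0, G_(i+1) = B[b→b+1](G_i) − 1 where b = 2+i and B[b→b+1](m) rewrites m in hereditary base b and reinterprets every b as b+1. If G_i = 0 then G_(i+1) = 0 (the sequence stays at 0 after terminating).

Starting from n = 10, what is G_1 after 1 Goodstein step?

83

G_0 = 10. HB_2(10) = 2^(2 + 1) + 2. Bump = 84. G_1 = 83.
G_1 = 83. HB_3(83) = 3^(3 + 1) + 2. Bump = 1026. G_2 = 1025.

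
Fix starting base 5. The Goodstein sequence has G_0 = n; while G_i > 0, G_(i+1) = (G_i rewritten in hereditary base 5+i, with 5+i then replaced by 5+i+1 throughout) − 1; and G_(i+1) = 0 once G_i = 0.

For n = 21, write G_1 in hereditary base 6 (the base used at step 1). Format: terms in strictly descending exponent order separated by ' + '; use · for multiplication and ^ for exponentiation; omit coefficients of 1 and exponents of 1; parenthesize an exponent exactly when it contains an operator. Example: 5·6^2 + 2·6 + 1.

4·6

G_0 = 21. HB_5(21) = 4·5 + 1. Bump = 25. G_1 = 24.
G_1 = 24. HB_6(24) = 4·6. Bump = 28. G_2 = 27.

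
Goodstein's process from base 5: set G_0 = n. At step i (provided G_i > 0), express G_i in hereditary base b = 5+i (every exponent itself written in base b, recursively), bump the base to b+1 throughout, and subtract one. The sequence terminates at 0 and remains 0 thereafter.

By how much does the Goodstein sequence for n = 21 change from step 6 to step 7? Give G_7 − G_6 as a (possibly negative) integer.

2

i=0: 21 = 4·5 + 1 (b=5); 5→6: 4·6 + 1 = 25; 25−1 = 24
i=1: 24 = 4·6 (b=6); 6→7: 4·7 = 28; 28−1 = 27
i=2: 27 = 3·7 + 6 (b=7); 7→8: 3·8 + 6 = 30; 30−1 = 29
i=3: 29 = 3·8 + 5 (b=8); 8→9: 3·9 + 5 = 32; 32−1 = 31
i=4: 31 = 3·9 + 4 (b=9); 9→10: 3·10 + 4 = 34; 34−1 = 33
i=5: 33 = 3·10 + 3 (b=10); 10→11: 3·11 + 3 = 36; 36−1 = 35
i=6: 35 = 3·11 + 2 (b=11); 11→12: 3·12 + 2 = 38; 38−1 = 37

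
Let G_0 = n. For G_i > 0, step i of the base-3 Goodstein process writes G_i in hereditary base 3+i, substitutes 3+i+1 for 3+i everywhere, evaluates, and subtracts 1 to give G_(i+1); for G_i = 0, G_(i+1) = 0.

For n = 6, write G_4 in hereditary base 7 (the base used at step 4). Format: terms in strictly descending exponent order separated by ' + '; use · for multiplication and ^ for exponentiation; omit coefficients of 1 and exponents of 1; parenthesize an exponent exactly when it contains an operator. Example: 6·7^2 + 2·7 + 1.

[0] 6 ≡ 2·3 (base 3). Lift 4: 8. −1: 7.
[1] 7 ≡ 4 + 3 (base 4). Lift 5: 8. −1: 7.
[2] 7 ≡ 5 + 2 (base 5). Lift 6: 8. −1: 7.
[3] 7 ≡ 6 + 1 (base 6). Lift 7: 8. −1: 7.
[4] 7 ≡ 7 (base 7). Lift 8: 8. −1: 7.

7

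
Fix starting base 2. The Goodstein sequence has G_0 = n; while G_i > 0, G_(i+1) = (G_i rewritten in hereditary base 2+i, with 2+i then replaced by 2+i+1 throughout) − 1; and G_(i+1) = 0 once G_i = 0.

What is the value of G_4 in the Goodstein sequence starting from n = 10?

279935

10 —HB2→ 2^(2 + 1) + 2 —bump→ 3^(3 + 1) + 3 = 84 —(−1)→ 83
83 —HB3→ 3^(3 + 1) + 2 —bump→ 4^(4 + 1) + 2 = 1026 —(−1)→ 1025
1025 —HB4→ 4^(4 + 1) + 1 —bump→ 5^(5 + 1) + 1 = 15626 —(−1)→ 15625
15625 —HB5→ 5^(5 + 1) —bump→ 6^(6 + 1) = 279936 —(−1)→ 279935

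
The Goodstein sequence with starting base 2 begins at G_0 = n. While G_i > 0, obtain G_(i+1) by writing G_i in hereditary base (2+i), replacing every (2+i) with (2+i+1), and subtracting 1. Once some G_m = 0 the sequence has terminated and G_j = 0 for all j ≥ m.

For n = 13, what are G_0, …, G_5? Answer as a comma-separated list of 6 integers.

G_0=13  [base 2] 2^(2 + 1) + 2^2 + 1  →[2↦3]→  3^(3 + 1) + 3^3 + 1 = 109  −1 ⇒ G_1=108
G_1=108  [base 3] 3^(3 + 1) + 3^3  →[3↦4]→  4^(4 + 1) + 4^4 = 1280  −1 ⇒ G_2=1279
G_2=1279  [base 4] 4^(4 + 1) + 3·4^3 + 3·4^2 + 3·4 + 3  →[4↦5]→  5^(5 + 1) + 3·5^3 + 3·5^2 + 3·5 + 3 = 16093  −1 ⇒ G_3=16092
G_3=16092  [base 5] 5^(5 + 1) + 3·5^3 + 3·5^2 + 3·5 + 2  →[5↦6]→  6^(6 + 1) + 3·6^3 + 3·6^2 + 3·6 + 2 = 280712  −1 ⇒ G_4=280711
G_4=280711  [base 6] 6^(6 + 1) + 3·6^3 + 3·6^2 + 3·6 + 1  →[6↦7]→  7^(7 + 1) + 3·7^3 + 3·7^2 + 3·7 + 1 = 5765999  −1 ⇒ G_5=5765998

13, 108, 1279, 16092, 280711, 5765998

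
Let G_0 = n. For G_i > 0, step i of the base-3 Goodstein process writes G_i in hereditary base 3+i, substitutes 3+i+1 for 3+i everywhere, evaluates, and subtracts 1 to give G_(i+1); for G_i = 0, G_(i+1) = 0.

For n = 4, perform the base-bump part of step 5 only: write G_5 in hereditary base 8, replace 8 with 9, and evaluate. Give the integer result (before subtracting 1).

4 —HB3→ 3 + 1 —bump→ 4 + 1 = 5 —(−1)→ 4
4 —HB4→ 4 —bump→ 5 = 5 —(−1)→ 4
4 —HB5→ 4 —bump→ 4 = 4 —(−1)→ 3
3 —HB6→ 3 —bump→ 3 = 3 —(−1)→ 2
2 —HB7→ 2 —bump→ 2 = 2 —(−1)→ 1
1 —HB8→ 1 —bump→ 1 = 1 —(−1)→ 0

1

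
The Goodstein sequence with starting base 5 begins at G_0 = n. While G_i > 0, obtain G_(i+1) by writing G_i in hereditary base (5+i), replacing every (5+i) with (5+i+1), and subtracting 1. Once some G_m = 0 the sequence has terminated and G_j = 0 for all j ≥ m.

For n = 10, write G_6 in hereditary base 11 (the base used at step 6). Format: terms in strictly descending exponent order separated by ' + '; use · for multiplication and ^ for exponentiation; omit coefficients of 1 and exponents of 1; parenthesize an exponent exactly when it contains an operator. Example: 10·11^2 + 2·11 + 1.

10 —HB5→ 2·5 —bump→ 2·6 = 12 —(−1)→ 11
11 —HB6→ 6 + 5 —bump→ 7 + 5 = 12 —(−1)→ 11
11 —HB7→ 7 + 4 —bump→ 8 + 4 = 12 —(−1)→ 11
11 —HB8→ 8 + 3 —bump→ 9 + 3 = 12 —(−1)→ 11
11 —HB9→ 9 + 2 —bump→ 10 + 2 = 12 —(−1)→ 11
11 —HB10→ 10 + 1 —bump→ 11 + 1 = 12 —(−1)→ 11

11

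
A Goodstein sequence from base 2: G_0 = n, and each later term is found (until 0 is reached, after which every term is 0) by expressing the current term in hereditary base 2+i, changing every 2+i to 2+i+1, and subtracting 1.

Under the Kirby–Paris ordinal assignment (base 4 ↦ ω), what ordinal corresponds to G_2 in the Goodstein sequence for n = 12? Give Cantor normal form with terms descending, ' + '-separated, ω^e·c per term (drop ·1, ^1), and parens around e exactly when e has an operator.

i=0: 12 = 2^(2 + 1) + 2^2 (b=2); 2→3: 3^(3 + 1) + 3^3 = 108; 108−1 = 107
i=1: 107 = 3^(3 + 1) + 2·3^2 + 2·3 + 2 (b=3); 3→4: 4^(4 + 1) + 2·4^2 + 2·4 + 2 = 1066; 1066−1 = 1065
i=2: 1065 = 4^(4 + 1) + 2·4^2 + 2·4 + 1 (b=4); 4→5: 5^(5 + 1) + 2·5^2 + 2·5 + 1 = 15686; 15686−1 = 15685

ω^(ω + 1) + ω^2·2 + ω·2 + 1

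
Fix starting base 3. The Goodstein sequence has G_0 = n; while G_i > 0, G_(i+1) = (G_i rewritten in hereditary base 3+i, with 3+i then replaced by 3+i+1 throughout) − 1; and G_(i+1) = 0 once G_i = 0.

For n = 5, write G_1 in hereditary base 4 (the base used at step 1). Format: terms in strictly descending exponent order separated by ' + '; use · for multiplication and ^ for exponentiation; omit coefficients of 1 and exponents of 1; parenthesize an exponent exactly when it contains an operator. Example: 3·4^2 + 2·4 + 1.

4 + 1

5 —HB3→ 3 + 2 —bump→ 4 + 2 = 6 —(−1)→ 5
5 —HB4→ 4 + 1 —bump→ 5 + 1 = 6 —(−1)→ 5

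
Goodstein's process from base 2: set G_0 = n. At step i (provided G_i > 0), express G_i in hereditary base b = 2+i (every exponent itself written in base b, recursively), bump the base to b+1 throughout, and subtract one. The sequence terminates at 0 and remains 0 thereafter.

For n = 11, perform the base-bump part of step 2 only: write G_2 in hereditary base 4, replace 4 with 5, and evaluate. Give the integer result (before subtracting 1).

[0] 11 ≡ 2^(2 + 1) + 2 + 1 (base 2). Lift 3: 85. −1: 84.
[1] 84 ≡ 3^(3 + 1) + 3 (base 3). Lift 4: 1028. −1: 1027.
[2] 1027 ≡ 4^(4 + 1) + 3 (base 4). Lift 5: 15628. −1: 15627.

15628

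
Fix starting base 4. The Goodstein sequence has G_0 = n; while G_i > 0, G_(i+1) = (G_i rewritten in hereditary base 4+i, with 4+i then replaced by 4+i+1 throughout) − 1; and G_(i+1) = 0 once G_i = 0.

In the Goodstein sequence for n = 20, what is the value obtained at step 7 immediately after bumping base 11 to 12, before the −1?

base 4: 20 = 4^2 + 4; at 5: 5^2 + 5 = 30; next = 29
base 5: 29 = 5^2 + 4; at 6: 6^2 + 4 = 40; next = 39
base 6: 39 = 6^2 + 3; at 7: 7^2 + 3 = 52; next = 51
base 7: 51 = 7^2 + 2; at 8: 8^2 + 2 = 66; next = 65
base 8: 65 = 8^2 + 1; at 9: 9^2 + 1 = 82; next = 81
base 9: 81 = 9^2; at 10: 10^2 = 100; next = 99
base 10: 99 = 9·10 + 9; at 11: 9·11 + 9 = 108; next = 107

116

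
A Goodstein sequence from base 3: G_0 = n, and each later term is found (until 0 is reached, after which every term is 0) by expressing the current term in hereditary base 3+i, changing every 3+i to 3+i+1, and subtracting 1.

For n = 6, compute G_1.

7

i=0: 6 = 2·3 (b=3); 3→4: 2·4 = 8; 8−1 = 7
i=1: 7 = 4 + 3 (b=4); 4→5: 5 + 3 = 8; 8−1 = 7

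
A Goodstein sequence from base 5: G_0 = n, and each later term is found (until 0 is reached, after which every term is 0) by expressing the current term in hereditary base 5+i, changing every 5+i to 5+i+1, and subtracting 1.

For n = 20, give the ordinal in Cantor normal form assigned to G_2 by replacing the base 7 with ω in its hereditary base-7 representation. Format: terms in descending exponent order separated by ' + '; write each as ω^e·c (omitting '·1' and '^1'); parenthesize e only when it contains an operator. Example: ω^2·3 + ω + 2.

base 5: 20 = 4·5; at 6: 4·6 = 24; next = 23
base 6: 23 = 3·6 + 5; at 7: 3·7 + 5 = 26; next = 25
base 7: 25 = 3·7 + 4; at 8: 3·8 + 4 = 28; next = 27

ω·3 + 4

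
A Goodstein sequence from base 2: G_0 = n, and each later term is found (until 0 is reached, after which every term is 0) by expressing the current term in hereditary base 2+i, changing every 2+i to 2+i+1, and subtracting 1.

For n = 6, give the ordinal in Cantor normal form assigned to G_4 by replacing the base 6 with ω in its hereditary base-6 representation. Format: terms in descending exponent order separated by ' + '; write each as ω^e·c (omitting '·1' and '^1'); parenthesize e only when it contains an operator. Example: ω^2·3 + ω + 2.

G_0=6  [base 2] 2^2 + 2  →[2↦3]→  3^3 + 3 = 30  −1 ⇒ G_1=29
G_1=29  [base 3] 3^3 + 2  →[3↦4]→  4^4 + 2 = 258  −1 ⇒ G_2=257
G_2=257  [base 4] 4^4 + 1  →[4↦5]→  5^5 + 1 = 3126  −1 ⇒ G_3=3125
G_3=3125  [base 5] 5^5  →[5↦6]→  6^6 = 46656  −1 ⇒ G_4=46655
G_4=46655  [base 6] 5·6^5 + 5·6^4 + 5·6^3 + 5·6^2 + 5·6 + 5  →[6↦7]→  5·7^5 + 5·7^4 + 5·7^3 + 5·7^2 + 5·7 + 5 = 98040  −1 ⇒ G_5=98039

ω^5·5 + ω^4·5 + ω^3·5 + ω^2·5 + ω·5 + 5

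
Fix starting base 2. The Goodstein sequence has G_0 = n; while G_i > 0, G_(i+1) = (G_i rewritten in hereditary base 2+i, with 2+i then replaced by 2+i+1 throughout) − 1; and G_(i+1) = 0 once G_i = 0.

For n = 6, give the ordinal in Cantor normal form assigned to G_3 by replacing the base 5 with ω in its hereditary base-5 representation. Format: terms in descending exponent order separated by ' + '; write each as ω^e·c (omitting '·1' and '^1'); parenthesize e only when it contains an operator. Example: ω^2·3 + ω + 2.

base 2: 6 = 2^2 + 2; at 3: 3^3 + 3 = 30; next = 29
base 3: 29 = 3^3 + 2; at 4: 4^4 + 2 = 258; next = 257
base 4: 257 = 4^4 + 1; at 5: 5^5 + 1 = 3126; next = 3125

ω^ω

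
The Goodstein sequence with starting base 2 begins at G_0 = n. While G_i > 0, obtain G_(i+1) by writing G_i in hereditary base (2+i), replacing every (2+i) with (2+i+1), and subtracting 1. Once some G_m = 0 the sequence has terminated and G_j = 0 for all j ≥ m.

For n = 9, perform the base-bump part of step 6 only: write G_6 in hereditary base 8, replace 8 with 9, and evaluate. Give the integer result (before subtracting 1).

9 —HB2→ 2^(2 + 1) + 1 —bump→ 3^(3 + 1) + 1 = 82 —(−1)→ 81
81 —HB3→ 3^(3 + 1) —bump→ 4^(4 + 1) = 1024 —(−1)→ 1023
1023 —HB4→ 3·4^4 + 3·4^3 + 3·4^2 + 3·4 + 3 —bump→ 3·5^5 + 3·5^3 + 3·5^2 + 3·5 + 3 = 9843 —(−1)→ 9842
9842 —HB5→ 3·5^5 + 3·5^3 + 3·5^2 + 3·5 + 2 —bump→ 3·6^6 + 3·6^3 + 3·6^2 + 3·6 + 2 = 140744 —(−1)→ 140743
140743 —HB6→ 3·6^6 + 3·6^3 + 3·6^2 + 3·6 + 1 —bump→ 3·7^7 + 3·7^3 + 3·7^2 + 3·7 + 1 = 2471827 —(−1)→ 2471826
2471826 —HB7→ 3·7^7 + 3·7^3 + 3·7^2 + 3·7 —bump→ 3·8^8 + 3·8^3 + 3·8^2 + 3·8 = 50333400 —(−1)→ 50333399
50333399 —HB8→ 3·8^8 + 3·8^3 + 3·8^2 + 2·8 + 7 —bump→ 3·9^9 + 3·9^3 + 3·9^2 + 2·9 + 7 = 1162263922 —(−1)→ 1162263921

1162263922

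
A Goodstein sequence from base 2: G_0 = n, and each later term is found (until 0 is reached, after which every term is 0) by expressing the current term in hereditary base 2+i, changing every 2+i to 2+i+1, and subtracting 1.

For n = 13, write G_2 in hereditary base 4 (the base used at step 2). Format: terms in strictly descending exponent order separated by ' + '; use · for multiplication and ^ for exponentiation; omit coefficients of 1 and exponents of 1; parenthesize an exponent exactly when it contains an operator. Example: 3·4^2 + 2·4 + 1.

(0) 13|_2 = 2^(2 + 1) + 2^2 + 1 ↦ 3^(3 + 1) + 3^3 + 1|_3 = 109 ⇒ 108
(1) 108|_3 = 3^(3 + 1) + 3^3 ↦ 4^(4 + 1) + 4^4|_4 = 1280 ⇒ 1279

4^(4 + 1) + 3·4^3 + 3·4^2 + 3·4 + 3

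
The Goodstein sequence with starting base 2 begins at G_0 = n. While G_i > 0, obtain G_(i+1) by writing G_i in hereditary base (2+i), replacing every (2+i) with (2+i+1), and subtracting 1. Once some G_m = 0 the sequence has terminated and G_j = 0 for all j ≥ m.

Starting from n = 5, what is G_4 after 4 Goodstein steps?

775

G_0 = 5. HB_2(5) = 2^2 + 1. Bump = 28. G_1 = 27.
G_1 = 27. HB_3(27) = 3^3. Bump = 256. G_2 = 255.
G_2 = 255. HB_4(255) = 3·4^3 + 3·4^2 + 3·4 + 3. Bump = 468. G_3 = 467.
G_3 = 467. HB_5(467) = 3·5^3 + 3·5^2 + 3·5 + 2. Bump = 776. G_4 = 775.
G_4 = 775. HB_6(775) = 3·6^3 + 3·6^2 + 3·6 + 1. Bump = 1198. G_5 = 1197.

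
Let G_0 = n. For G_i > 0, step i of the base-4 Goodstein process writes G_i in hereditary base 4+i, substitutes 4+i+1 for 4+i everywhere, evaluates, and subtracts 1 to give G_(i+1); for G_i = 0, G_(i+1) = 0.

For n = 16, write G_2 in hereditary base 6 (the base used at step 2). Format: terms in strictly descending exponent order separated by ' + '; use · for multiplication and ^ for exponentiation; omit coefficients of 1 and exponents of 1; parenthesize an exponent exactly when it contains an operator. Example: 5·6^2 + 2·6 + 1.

step 0: 16 = 4^2; sub 5 for 4: 5^2; = 25; G_1 = 25−1 = 24
step 1: 24 = 4·5 + 4; sub 6 for 5: 4·6 + 4; = 28; G_2 = 28−1 = 27
step 2: 27 = 4·6 + 3; sub 7 for 6: 4·7 + 3; = 31; G_3 = 31−1 = 30

4·6 + 3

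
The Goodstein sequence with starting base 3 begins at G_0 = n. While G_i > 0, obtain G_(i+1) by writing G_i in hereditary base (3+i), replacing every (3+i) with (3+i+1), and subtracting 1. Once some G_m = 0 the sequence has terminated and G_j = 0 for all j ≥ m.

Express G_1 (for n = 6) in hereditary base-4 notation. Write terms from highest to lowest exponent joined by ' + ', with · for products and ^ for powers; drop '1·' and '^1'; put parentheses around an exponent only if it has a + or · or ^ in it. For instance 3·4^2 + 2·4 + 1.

4 + 3

step 0: 6 = 2·3; sub 4 for 3: 2·4; = 8; G_1 = 8−1 = 7
step 1: 7 = 4 + 3; sub 5 for 4: 5 + 3; = 8; G_2 = 8−1 = 7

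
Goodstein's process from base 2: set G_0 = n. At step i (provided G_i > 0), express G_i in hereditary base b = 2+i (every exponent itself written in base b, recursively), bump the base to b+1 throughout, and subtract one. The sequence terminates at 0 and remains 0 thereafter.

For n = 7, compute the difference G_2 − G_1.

229

base 2: 7 = 2^2 + 2 + 1; at 3: 3^3 + 3 + 1 = 31; next = 30
base 3: 30 = 3^3 + 3; at 4: 4^4 + 4 = 260; next = 259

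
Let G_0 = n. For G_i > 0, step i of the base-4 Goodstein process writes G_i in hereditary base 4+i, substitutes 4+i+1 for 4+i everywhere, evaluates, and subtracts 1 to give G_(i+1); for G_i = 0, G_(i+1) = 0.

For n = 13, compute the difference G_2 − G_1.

13 —HB4→ 3·4 + 1 —bump→ 3·5 + 1 = 16 —(−1)→ 15
15 —HB5→ 3·5 —bump→ 3·6 = 18 —(−1)→ 17

2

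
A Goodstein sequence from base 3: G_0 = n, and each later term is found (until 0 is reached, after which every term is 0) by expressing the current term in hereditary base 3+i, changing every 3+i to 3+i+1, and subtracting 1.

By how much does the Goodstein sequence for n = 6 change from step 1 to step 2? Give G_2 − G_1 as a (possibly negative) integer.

[0] 6 ≡ 2·3 (base 3). Lift 4: 8. −1: 7.
[1] 7 ≡ 4 + 3 (base 4). Lift 5: 8. −1: 7.

0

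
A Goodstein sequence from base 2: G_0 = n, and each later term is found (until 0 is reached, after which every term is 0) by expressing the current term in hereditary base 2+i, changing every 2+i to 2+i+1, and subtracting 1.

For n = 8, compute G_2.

553

G_0 = 8. HB_2(8) = 2^(2 + 1). Bump = 81. G_1 = 80.
G_1 = 80. HB_3(80) = 2·3^3 + 2·3^2 + 2·3 + 2. Bump = 554. G_2 = 553.
G_2 = 553. HB_4(553) = 2·4^4 + 2·4^2 + 2·4 + 1. Bump = 6311. G_3 = 6310.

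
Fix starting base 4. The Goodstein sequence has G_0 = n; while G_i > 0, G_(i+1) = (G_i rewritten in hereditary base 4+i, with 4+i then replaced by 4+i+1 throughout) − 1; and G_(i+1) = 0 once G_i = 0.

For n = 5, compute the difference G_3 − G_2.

-1

[0] 5 ≡ 4 + 1 (base 4). Lift 5: 6. −1: 5.
[1] 5 ≡ 5 (base 5). Lift 6: 6. −1: 5.
[2] 5 ≡ 5 (base 6). Lift 7: 5. −1: 4.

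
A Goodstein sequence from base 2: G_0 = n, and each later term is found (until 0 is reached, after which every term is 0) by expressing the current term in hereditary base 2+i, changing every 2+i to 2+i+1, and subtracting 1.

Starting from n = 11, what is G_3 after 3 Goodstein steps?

base 2: 11 = 2^(2 + 1) + 2 + 1; at 3: 3^(3 + 1) + 3 + 1 = 85; next = 84
base 3: 84 = 3^(3 + 1) + 3; at 4: 4^(4 + 1) + 4 = 1028; next = 1027
base 4: 1027 = 4^(4 + 1) + 3; at 5: 5^(5 + 1) + 3 = 15628; next = 15627
base 5: 15627 = 5^(5 + 1) + 2; at 6: 6^(6 + 1) + 2 = 279938; next = 279937

15627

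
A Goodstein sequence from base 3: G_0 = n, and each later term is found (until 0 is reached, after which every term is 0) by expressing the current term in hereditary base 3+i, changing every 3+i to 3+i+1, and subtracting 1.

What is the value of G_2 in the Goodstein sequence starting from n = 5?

5

i=0: 5 = 3 + 2 (b=3); 3→4: 4 + 2 = 6; 6−1 = 5
i=1: 5 = 4 + 1 (b=4); 4→5: 5 + 1 = 6; 6−1 = 5
i=2: 5 = 5 (b=5); 5→6: 6 = 6; 6−1 = 5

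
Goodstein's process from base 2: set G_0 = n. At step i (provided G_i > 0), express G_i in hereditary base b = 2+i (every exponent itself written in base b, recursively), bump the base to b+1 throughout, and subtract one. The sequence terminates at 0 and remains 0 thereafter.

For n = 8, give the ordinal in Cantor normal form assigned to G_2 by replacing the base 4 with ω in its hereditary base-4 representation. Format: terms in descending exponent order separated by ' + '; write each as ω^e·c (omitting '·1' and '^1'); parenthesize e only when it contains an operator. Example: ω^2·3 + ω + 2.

base 2: 8 = 2^(2 + 1); at 3: 3^(3 + 1) = 81; next = 80
base 3: 80 = 2·3^3 + 2·3^2 + 2·3 + 2; at 4: 2·4^4 + 2·4^2 + 2·4 + 2 = 554; next = 553
base 4: 553 = 2·4^4 + 2·4^2 + 2·4 + 1; at 5: 2·5^5 + 2·5^2 + 2·5 + 1 = 6311; next = 6310

ω^ω·2 + ω^2·2 + ω·2 + 1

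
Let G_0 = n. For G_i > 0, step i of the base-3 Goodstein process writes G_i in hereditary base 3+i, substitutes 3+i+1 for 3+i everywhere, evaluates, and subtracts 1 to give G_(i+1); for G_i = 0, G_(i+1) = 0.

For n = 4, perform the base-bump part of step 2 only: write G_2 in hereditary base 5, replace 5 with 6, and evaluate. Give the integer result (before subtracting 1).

4

step 0: 4 = 3 + 1; sub 4 for 3: 4 + 1; = 5; G_1 = 5−1 = 4
step 1: 4 = 4; sub 5 for 4: 5; = 5; G_2 = 5−1 = 4
step 2: 4 = 4; sub 6 for 5: 4; = 4; G_3 = 4−1 = 3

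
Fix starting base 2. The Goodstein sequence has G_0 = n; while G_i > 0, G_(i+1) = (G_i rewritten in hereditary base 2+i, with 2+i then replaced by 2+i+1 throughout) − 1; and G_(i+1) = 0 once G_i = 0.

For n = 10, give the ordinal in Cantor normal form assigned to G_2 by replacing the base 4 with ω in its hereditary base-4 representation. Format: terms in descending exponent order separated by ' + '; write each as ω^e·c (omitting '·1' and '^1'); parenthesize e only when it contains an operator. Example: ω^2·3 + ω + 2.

ω^(ω + 1) + 1

(0) 10|_2 = 2^(2 + 1) + 2 ↦ 3^(3 + 1) + 3|_3 = 84 ⇒ 83
(1) 83|_3 = 3^(3 + 1) + 2 ↦ 4^(4 + 1) + 2|_4 = 1026 ⇒ 1025
(2) 1025|_4 = 4^(4 + 1) + 1 ↦ 5^(5 + 1) + 1|_5 = 15626 ⇒ 15625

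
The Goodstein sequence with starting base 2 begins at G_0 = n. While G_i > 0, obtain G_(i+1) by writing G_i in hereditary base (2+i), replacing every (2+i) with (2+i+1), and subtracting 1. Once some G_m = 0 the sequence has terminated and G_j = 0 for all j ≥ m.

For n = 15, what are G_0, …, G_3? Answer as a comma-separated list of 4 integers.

(0) 15|_2 = 2^(2 + 1) + 2^2 + 2 + 1 ↦ 3^(3 + 1) + 3^3 + 3 + 1|_3 = 112 ⇒ 111
(1) 111|_3 = 3^(3 + 1) + 3^3 + 3 ↦ 4^(4 + 1) + 4^4 + 4|_4 = 1284 ⇒ 1283
(2) 1283|_4 = 4^(4 + 1) + 4^4 + 3 ↦ 5^(5 + 1) + 5^5 + 3|_5 = 18753 ⇒ 18752

15, 111, 1283, 18752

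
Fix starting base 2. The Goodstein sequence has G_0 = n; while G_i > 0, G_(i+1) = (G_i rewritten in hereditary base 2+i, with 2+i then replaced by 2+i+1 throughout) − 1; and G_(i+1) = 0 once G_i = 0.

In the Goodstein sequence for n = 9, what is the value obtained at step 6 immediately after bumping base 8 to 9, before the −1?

[0] 9 ≡ 2^(2 + 1) + 1 (base 2). Lift 3: 82. −1: 81.
[1] 81 ≡ 3^(3 + 1) (base 3). Lift 4: 1024. −1: 1023.
[2] 1023 ≡ 3·4^4 + 3·4^3 + 3·4^2 + 3·4 + 3 (base 4). Lift 5: 9843. −1: 9842.
[3] 9842 ≡ 3·5^5 + 3·5^3 + 3·5^2 + 3·5 + 2 (base 5). Lift 6: 140744. −1: 140743.
[4] 140743 ≡ 3·6^6 + 3·6^3 + 3·6^2 + 3·6 + 1 (base 6). Lift 7: 2471827. −1: 2471826.
[5] 2471826 ≡ 3·7^7 + 3·7^3 + 3·7^2 + 3·7 (base 7). Lift 8: 50333400. −1: 50333399.
[6] 50333399 ≡ 3·8^8 + 3·8^3 + 3·8^2 + 2·8 + 7 (base 8). Lift 9: 1162263922. −1: 1162263921.

1162263922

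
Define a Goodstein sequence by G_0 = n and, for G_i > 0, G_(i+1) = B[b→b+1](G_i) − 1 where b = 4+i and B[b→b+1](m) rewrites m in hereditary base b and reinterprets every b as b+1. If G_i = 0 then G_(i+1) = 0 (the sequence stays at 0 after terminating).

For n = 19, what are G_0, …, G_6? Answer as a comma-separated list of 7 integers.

[0] 19 ≡ 4^2 + 3 (base 4). Lift 5: 28. −1: 27.
[1] 27 ≡ 5^2 + 2 (base 5). Lift 6: 38. −1: 37.
[2] 37 ≡ 6^2 + 1 (base 6). Lift 7: 50. −1: 49.
[3] 49 ≡ 7^2 (base 7). Lift 8: 64. −1: 63.
[4] 63 ≡ 7·8 + 7 (base 8). Lift 9: 70. −1: 69.
[5] 69 ≡ 7·9 + 6 (base 9). Lift 10: 76. −1: 75.

19, 27, 37, 49, 63, 69, 75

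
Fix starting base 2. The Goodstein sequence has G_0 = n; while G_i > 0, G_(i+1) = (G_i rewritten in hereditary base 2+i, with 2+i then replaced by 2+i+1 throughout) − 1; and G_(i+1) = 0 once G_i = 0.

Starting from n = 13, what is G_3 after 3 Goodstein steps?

16092

base 2: 13 = 2^(2 + 1) + 2^2 + 1; at 3: 3^(3 + 1) + 3^3 + 1 = 109; next = 108
base 3: 108 = 3^(3 + 1) + 3^3; at 4: 4^(4 + 1) + 4^4 = 1280; next = 1279
base 4: 1279 = 4^(4 + 1) + 3·4^3 + 3·4^2 + 3·4 + 3; at 5: 5^(5 + 1) + 3·5^3 + 3·5^2 + 3·5 + 3 = 16093; next = 16092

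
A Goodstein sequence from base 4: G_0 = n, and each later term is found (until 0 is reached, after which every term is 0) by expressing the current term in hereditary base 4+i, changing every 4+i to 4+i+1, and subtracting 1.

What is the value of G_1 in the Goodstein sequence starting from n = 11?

12

[0] 11 ≡ 2·4 + 3 (base 4). Lift 5: 13. −1: 12.
[1] 12 ≡ 2·5 + 2 (base 5). Lift 6: 14. −1: 13.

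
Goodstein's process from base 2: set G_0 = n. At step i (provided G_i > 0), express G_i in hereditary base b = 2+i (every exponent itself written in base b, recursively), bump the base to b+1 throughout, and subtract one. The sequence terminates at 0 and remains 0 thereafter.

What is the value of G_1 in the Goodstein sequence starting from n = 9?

[0] 9 ≡ 2^(2 + 1) + 1 (base 2). Lift 3: 82. −1: 81.
[1] 81 ≡ 3^(3 + 1) (base 3). Lift 4: 1024. −1: 1023.

81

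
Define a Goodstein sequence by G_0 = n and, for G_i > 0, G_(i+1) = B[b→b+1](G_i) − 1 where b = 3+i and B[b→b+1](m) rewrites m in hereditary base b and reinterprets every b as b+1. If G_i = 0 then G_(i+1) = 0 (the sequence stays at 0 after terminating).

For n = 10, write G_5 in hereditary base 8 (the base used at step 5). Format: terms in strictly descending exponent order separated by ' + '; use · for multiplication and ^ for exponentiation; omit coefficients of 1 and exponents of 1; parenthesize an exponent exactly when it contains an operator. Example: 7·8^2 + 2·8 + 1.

4·8 + 1

i=0: 10 = 3^2 + 1 (b=3); 3→4: 4^2 + 1 = 17; 17−1 = 16
i=1: 16 = 4^2 (b=4); 4→5: 5^2 = 25; 25−1 = 24
i=2: 24 = 4·5 + 4 (b=5); 5→6: 4·6 + 4 = 28; 28−1 = 27
i=3: 27 = 4·6 + 3 (b=6); 6→7: 4·7 + 3 = 31; 31−1 = 30
i=4: 30 = 4·7 + 2 (b=7); 7→8: 4·8 + 2 = 34; 34−1 = 33
i=5: 33 = 4·8 + 1 (b=8); 8→9: 4·9 + 1 = 37; 37−1 = 36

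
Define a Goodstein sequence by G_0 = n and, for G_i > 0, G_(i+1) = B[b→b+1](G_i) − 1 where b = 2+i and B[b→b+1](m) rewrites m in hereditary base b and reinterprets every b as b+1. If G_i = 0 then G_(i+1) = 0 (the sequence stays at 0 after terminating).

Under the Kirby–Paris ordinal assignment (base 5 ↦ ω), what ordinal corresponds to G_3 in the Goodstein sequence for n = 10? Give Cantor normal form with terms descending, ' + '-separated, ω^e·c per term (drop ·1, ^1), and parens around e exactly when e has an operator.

ω^(ω + 1)

base 2: 10 = 2^(2 + 1) + 2; at 3: 3^(3 + 1) + 3 = 84; next = 83
base 3: 83 = 3^(3 + 1) + 2; at 4: 4^(4 + 1) + 2 = 1026; next = 1025
base 4: 1025 = 4^(4 + 1) + 1; at 5: 5^(5 + 1) + 1 = 15626; next = 15625
base 5: 15625 = 5^(5 + 1); at 6: 6^(6 + 1) = 279936; next = 279935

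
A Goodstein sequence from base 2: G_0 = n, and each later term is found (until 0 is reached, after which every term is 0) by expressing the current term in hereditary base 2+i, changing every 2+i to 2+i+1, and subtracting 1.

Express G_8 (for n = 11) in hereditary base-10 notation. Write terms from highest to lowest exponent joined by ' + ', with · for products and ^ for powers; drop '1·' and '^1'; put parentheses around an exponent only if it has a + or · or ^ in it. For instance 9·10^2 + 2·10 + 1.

7·10^10 + 7·10^7 + 7·10^6 + 7·10^5 + 7·10^4 + 7·10^3 + 7·10^2 + 7·10 + 5

(0) 11|_2 = 2^(2 + 1) + 2 + 1 ↦ 3^(3 + 1) + 3 + 1|_3 = 85 ⇒ 84
(1) 84|_3 = 3^(3 + 1) + 3 ↦ 4^(4 + 1) + 4|_4 = 1028 ⇒ 1027
(2) 1027|_4 = 4^(4 + 1) + 3 ↦ 5^(5 + 1) + 3|_5 = 15628 ⇒ 15627
(3) 15627|_5 = 5^(5 + 1) + 2 ↦ 6^(6 + 1) + 2|_6 = 279938 ⇒ 279937
(4) 279937|_6 = 6^(6 + 1) + 1 ↦ 7^(7 + 1) + 1|_7 = 5764802 ⇒ 5764801
(5) 5764801|_7 = 7^(7 + 1) ↦ 8^(8 + 1)|_8 = 134217728 ⇒ 134217727
(6) 134217727|_8 = 7·8^8 + 7·8^7 + 7·8^6 + 7·8^5 + 7·8^4 + 7·8^3 + 7·8^2 + 7·8 + 7 ↦ 7·9^9 + 7·9^7 + 7·9^6 + 7·9^5 + 7·9^4 + 7·9^3 + 7·9^2 + 7·9 + 7|_9 = 2749609303 ⇒ 2749609302
(7) 2749609302|_9 = 7·9^9 + 7·9^7 + 7·9^6 + 7·9^5 + 7·9^4 + 7·9^3 + 7·9^2 + 7·9 + 6 ↦ 7·10^10 + 7·10^7 + 7·10^6 + 7·10^5 + 7·10^4 + 7·10^3 + 7·10^2 + 7·10 + 6|_10 = 70077777776 ⇒ 70077777775
(8) 70077777775|_10 = 7·10^10 + 7·10^7 + 7·10^6 + 7·10^5 + 7·10^4 + 7·10^3 + 7·10^2 + 7·10 + 5 ↦ 7·11^11 + 7·11^7 + 7·11^6 + 7·11^5 + 7·11^4 + 7·11^3 + 7·11^2 + 7·11 + 5|_11 = 1997331745491 ⇒ 1997331745490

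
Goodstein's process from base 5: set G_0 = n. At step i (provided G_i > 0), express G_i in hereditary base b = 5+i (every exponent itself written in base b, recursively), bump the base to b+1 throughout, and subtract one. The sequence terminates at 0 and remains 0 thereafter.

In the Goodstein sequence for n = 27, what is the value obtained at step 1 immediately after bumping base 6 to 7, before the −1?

50

i=0: 27 = 5^2 + 2 (b=5); 5→6: 6^2 + 2 = 38; 38−1 = 37
i=1: 37 = 6^2 + 1 (b=6); 6→7: 7^2 + 1 = 50; 50−1 = 49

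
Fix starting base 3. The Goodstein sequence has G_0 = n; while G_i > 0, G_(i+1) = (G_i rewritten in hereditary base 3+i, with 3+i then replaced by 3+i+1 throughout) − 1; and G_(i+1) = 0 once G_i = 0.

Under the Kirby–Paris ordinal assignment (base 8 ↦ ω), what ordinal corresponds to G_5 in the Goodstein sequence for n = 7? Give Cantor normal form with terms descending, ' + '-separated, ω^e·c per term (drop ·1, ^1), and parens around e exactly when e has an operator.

ω + 1

base 3: 7 = 2·3 + 1; at 4: 2·4 + 1 = 9; next = 8
base 4: 8 = 2·4; at 5: 2·5 = 10; next = 9
base 5: 9 = 5 + 4; at 6: 6 + 4 = 10; next = 9
base 6: 9 = 6 + 3; at 7: 7 + 3 = 10; next = 9
base 7: 9 = 7 + 2; at 8: 8 + 2 = 10; next = 9
base 8: 9 = 8 + 1; at 9: 9 + 1 = 10; next = 9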